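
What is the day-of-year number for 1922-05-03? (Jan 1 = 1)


Date: May 3, 1922
Days in months 1 through 4: 120
Plus 3 days in May

Day of year: 123


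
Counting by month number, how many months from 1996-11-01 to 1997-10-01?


From November 1996 to October 1997
1 year * 12 = 12 months, minus 1 month = 11

11 months


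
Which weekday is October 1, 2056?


Target: October 1, 2056
Anchor: Jan 1, 2056. With p = 2056 - 1 = 2055: (p + p//4 - p//100 + p//400) mod 7 = (2055 + 513 - 20 + 5) mod 7 = 2553 mod 7 = 5 -> Saturday (Mon=0 ... Sun=6)
Days before October (Jan-Sep): 274 days
Weekday index = (5 + 274) mod 7 = 6

Sunday


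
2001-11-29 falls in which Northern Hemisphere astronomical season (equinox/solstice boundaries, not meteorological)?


Date: November 29
Astronomical Autumn (approx.; exact equinox/solstice day varies by year): September 22 to December 20
November 29 falls within the Autumn window

Autumn


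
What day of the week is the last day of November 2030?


November 2030 has 30 days
Anchor: Jan 1, 2030. With p = 2030 - 1 = 2029: (p + p//4 - p//100 + p//400) mod 7 = (2029 + 507 - 20 + 5) mod 7 = 2521 mod 7 = 1 -> Tuesday (Mon=0 ... Sun=6)
Days before November (Jan-Oct): 304; November 1 index = (1 + 304) mod 7 = 4 -> Friday
Last day offset: 30 - 1 = 29 days
Weekday index = (4 + 29) mod 7 = 5

Saturday, November 30


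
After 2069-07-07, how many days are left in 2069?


Day of year: 188 of 365
Remaining = 365 - 188

177 days


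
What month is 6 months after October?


October is month 10
10 + 6 = 16; wrap: 16 - 12 = 4

April


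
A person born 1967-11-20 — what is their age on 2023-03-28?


Birth: 1967-11-20
Reference: 2023-03-28
Year difference: 2023 - 1967 = 56
Birthday not yet reached in 2023, subtract 1

55 years old


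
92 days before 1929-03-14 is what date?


Start: 1929-03-14, subtract 92 days
Back 14 days from March 14 reaches February 28, 1929 -> 78 left
February 1929 has 28 days -> back to January 31, 1929 -> 50 left
January 1929 has 31 days -> back to December 31, 1928 -> 19 left
December 1928: 31 - 19 = 12 -> lands on December 12

Result: 1928-12-12


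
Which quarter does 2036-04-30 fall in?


Month: April (month 4)
Q1: Jan-Mar, Q2: Apr-Jun, Q3: Jul-Sep, Q4: Oct-Dec

Q2


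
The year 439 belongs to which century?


Century = (year - 1) // 100 + 1
= (439 - 1) // 100 + 1
= 438 // 100 + 1
= 4 + 1

5th century


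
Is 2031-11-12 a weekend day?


Anchor: Jan 1, 2031. With p = 2031 - 1 = 2030: (p + p//4 - p//100 + p//400) mod 7 = (2030 + 507 - 20 + 5) mod 7 = 2522 mod 7 = 2 -> Wednesday (Mon=0 ... Sun=6)
Day of year: 316; offset = 315
Weekday index = (2 + 315) mod 7 = 2 -> Wednesday
Weekend days: Saturday, Sunday

No


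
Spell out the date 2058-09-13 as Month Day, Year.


ISO 2058-09-13 parses as year=2058, month=09, day=13
Month 9 -> September

September 13, 2058


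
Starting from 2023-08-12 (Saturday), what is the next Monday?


Current: Saturday
Target: Monday
Days ahead: 2

Next Monday: 2023-08-14


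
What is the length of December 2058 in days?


December 2058

31 days


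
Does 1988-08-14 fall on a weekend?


Anchor: Jan 1, 1988. With p = 1988 - 1 = 1987: (p + p//4 - p//100 + p//400) mod 7 = (1987 + 496 - 19 + 4) mod 7 = 2468 mod 7 = 4 -> Friday (Mon=0 ... Sun=6)
Day of year: 227; offset = 226
Weekday index = (4 + 226) mod 7 = 6 -> Sunday
Weekend days: Saturday, Sunday

Yes


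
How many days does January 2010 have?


January 2010

31 days


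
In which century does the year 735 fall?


Century = (year - 1) // 100 + 1
= (735 - 1) // 100 + 1
= 734 // 100 + 1
= 7 + 1

8th century


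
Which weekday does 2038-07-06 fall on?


Date: July 6, 2038
Anchor: Jan 1, 2038. With p = 2038 - 1 = 2037: (p + p//4 - p//100 + p//400) mod 7 = (2037 + 509 - 20 + 5) mod 7 = 2531 mod 7 = 4 -> Friday (Mon=0 ... Sun=6)
Days before July (Jan-Jun): 181; offset = 181 + 6 - 1 = 186
Weekday index = (4 + 186) mod 7 = 1

Day of the week: Tuesday


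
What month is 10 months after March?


March is month 3
3 + 10 = 13; wrap: 13 - 12 = 1

January


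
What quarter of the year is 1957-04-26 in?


Month: April (month 4)
Q1: Jan-Mar, Q2: Apr-Jun, Q3: Jul-Sep, Q4: Oct-Dec

Q2


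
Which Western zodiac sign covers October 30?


Date: October 30
Conventional tropical zodiac dates: Scorpio from October 23 onward; Sagittarius starts November 22
October 30 falls within the Scorpio range

Scorpio


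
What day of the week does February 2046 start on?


Target: February 1, 2046
Anchor: Jan 1, 2046. With p = 2046 - 1 = 2045: (p + p//4 - p//100 + p//400) mod 7 = (2045 + 511 - 20 + 5) mod 7 = 2541 mod 7 = 0 -> Monday (Mon=0 ... Sun=6)
Days before February (Jan): 31 days
Weekday index = (0 + 31) mod 7 = 3

Thursday


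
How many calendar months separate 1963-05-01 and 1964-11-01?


From May 1963 to November 1964
1 year * 12 = 12 months, plus 6 months = 18

18 months


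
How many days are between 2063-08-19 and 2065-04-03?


From 2063-08-19 to 2065-04-03
2063-08-19: days before August = 31 + 28 + 31 + 30 + 31 + 30 + 31 = 212 (2063 is not a leap year); day of year = 212 + 19 = 231
2065-04-03: days before April = 31 + 28 + 31 = 90 (2065 is not a leap year); day of year = 90 + 3 = 93
Rest of 2063: 365 - 231 = 134
Full years 2064 (366): 366
Total = 134 + 366 + 93 = 593

593 days


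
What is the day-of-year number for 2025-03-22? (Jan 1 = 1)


Date: March 22, 2025
Days in months 1 through 2: 59
Plus 22 days in March

Day of year: 81


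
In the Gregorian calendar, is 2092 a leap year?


Gregorian leap year rule: divisible by 4, but not by 100, unless also by 400.
2092 is divisible by 4 but not 100 -> leap year

Yes


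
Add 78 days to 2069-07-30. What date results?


Start: 2069-07-30, add 78 days
July 2069 has 31 days: 31 - 30 = 1 day to July 31 -> 77 left
August 2069 has 31 days -> 46 left
September 2069 has 30 days -> 16 left
October 2069: 16 <= 31 -> lands on October 16

Result: 2069-10-16


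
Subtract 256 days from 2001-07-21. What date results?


Start: 2001-07-21, subtract 256 days
Back 21 days from July 21 reaches June 30, 2001 -> 235 left
June 2001 has 30 days -> back to May 31, 2001 -> 205 left
May 2001 has 31 days -> back to April 30, 2001 -> 174 left
April 2001 has 30 days -> back to March 31, 2001 -> 144 left
March 2001 has 31 days -> back to February 28, 2001 -> 113 left
February 2001 has 28 days -> back to January 31, 2001 -> 85 left
January 2001 has 31 days -> back to December 31, 2000 -> 54 left
December 2000 has 31 days -> back to November 30, 2000 -> 23 left
November 2000: 30 - 23 = 7 -> lands on November 7

Result: 2000-11-07


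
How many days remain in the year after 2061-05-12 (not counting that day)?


Day of year: 132 of 365
Remaining = 365 - 132

233 days


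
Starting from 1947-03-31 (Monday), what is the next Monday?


Current: Monday
Target: Monday
Days ahead: 7

Next Monday: 1947-04-07


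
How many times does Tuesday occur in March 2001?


March 2001 has 31 days
Anchor: Jan 1, 2001. With p = 2001 - 1 = 2000: (p + p//4 - p//100 + p//400) mod 7 = (2000 + 500 - 20 + 5) mod 7 = 2485 mod 7 = 0 -> Monday (Mon=0 ... Sun=6)
Days before March (Jan-Feb): 59; March 1 index = (0 + 59) mod 7 = 3 -> Thursday
First Tuesday is March 6
Tuesdays: 6, 13, 20, 27

4 Tuesdays


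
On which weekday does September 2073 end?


September 2073 has 30 days
Anchor: Jan 1, 2073. With p = 2073 - 1 = 2072: (p + p//4 - p//100 + p//400) mod 7 = (2072 + 518 - 20 + 5) mod 7 = 2575 mod 7 = 6 -> Sunday (Mon=0 ... Sun=6)
Days before September (Jan-Aug): 243; September 1 index = (6 + 243) mod 7 = 4 -> Friday
Last day offset: 30 - 1 = 29 days
Weekday index = (4 + 29) mod 7 = 5

Saturday, September 30


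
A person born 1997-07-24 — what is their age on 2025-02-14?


Birth: 1997-07-24
Reference: 2025-02-14
Year difference: 2025 - 1997 = 28
Birthday not yet reached in 2025, subtract 1

27 years old


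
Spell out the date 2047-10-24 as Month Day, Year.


ISO 2047-10-24 parses as year=2047, month=10, day=24
Month 10 -> October

October 24, 2047


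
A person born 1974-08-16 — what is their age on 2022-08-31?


Birth: 1974-08-16
Reference: 2022-08-31
Year difference: 2022 - 1974 = 48

48 years old


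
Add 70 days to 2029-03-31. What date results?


Start: 2029-03-31, add 70 days
March 31 is the last day of March 2029 -> 70 left
April 2029 has 30 days -> 40 left
May 2029 has 31 days -> 9 left
June 2029: 9 <= 30 -> lands on June 9

Result: 2029-06-09


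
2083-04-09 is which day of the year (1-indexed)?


Date: April 9, 2083
Days in months 1 through 3: 90
Plus 9 days in April

Day of year: 99


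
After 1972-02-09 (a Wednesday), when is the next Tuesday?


Current: Wednesday
Target: Tuesday
Days ahead: 6

Next Tuesday: 1972-02-15


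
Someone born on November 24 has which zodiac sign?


Date: November 24
Conventional tropical zodiac dates: Sagittarius from November 22 onward; Capricorn starts December 22
November 24 falls within the Sagittarius range

Sagittarius


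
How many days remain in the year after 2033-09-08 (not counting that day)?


Day of year: 251 of 365
Remaining = 365 - 251

114 days


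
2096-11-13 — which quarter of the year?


Month: November (month 11)
Q1: Jan-Mar, Q2: Apr-Jun, Q3: Jul-Sep, Q4: Oct-Dec

Q4


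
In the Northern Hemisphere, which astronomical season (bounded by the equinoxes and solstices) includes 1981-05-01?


Date: May 1
Astronomical Spring (approx.; exact equinox/solstice day varies by year): March 20 to June 20
May 1 falls within the Spring window

Spring


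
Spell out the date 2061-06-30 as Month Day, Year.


ISO 2061-06-30 parses as year=2061, month=06, day=30
Month 6 -> June

June 30, 2061


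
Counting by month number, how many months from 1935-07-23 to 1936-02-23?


From July 1935 to February 1936
1 year * 12 = 12 months, minus 5 months = 7

7 months


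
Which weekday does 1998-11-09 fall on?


Date: November 9, 1998
Anchor: Jan 1, 1998. With p = 1998 - 1 = 1997: (p + p//4 - p//100 + p//400) mod 7 = (1997 + 499 - 19 + 4) mod 7 = 2481 mod 7 = 3 -> Thursday (Mon=0 ... Sun=6)
Days before November (Jan-Oct): 304; offset = 304 + 9 - 1 = 312
Weekday index = (3 + 312) mod 7 = 0

Day of the week: Monday


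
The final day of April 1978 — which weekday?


April 1978 has 30 days
Anchor: Jan 1, 1978. With p = 1978 - 1 = 1977: (p + p//4 - p//100 + p//400) mod 7 = (1977 + 494 - 19 + 4) mod 7 = 2456 mod 7 = 6 -> Sunday (Mon=0 ... Sun=6)
Days before April (Jan-Mar): 90; April 1 index = (6 + 90) mod 7 = 5 -> Saturday
Last day offset: 30 - 1 = 29 days
Weekday index = (5 + 29) mod 7 = 6

Sunday, April 30


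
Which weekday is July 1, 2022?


Target: July 1, 2022
Anchor: Jan 1, 2022. With p = 2022 - 1 = 2021: (p + p//4 - p//100 + p//400) mod 7 = (2021 + 505 - 20 + 5) mod 7 = 2511 mod 7 = 5 -> Saturday (Mon=0 ... Sun=6)
Days before July (Jan-Jun): 181 days
Weekday index = (5 + 181) mod 7 = 4

Friday


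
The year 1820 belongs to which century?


Century = (year - 1) // 100 + 1
= (1820 - 1) // 100 + 1
= 1819 // 100 + 1
= 18 + 1

19th century


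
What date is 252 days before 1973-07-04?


Start: 1973-07-04, subtract 252 days
Back 4 days from July 4 reaches June 30, 1973 -> 248 left
June 1973 has 30 days -> back to May 31, 1973 -> 218 left
May 1973 has 31 days -> back to April 30, 1973 -> 187 left
April 1973 has 30 days -> back to March 31, 1973 -> 157 left
March 1973 has 31 days -> back to February 28, 1973 -> 126 left
February 1973 has 28 days -> back to January 31, 1973 -> 98 left
January 1973 has 31 days -> back to December 31, 1972 -> 67 left
December 1972 has 31 days -> back to November 30, 1972 -> 36 left
November 1972 has 30 days -> back to October 31, 1972 -> 6 left
October 1972: 31 - 6 = 25 -> lands on October 25

Result: 1972-10-25


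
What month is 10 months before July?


July is month 7
7 - 10 = -3; wrap: -3 + 12 = 9

September


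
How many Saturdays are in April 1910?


April 1910 has 30 days
Anchor: Jan 1, 1910. With p = 1910 - 1 = 1909: (p + p//4 - p//100 + p//400) mod 7 = (1909 + 477 - 19 + 4) mod 7 = 2371 mod 7 = 5 -> Saturday (Mon=0 ... Sun=6)
Days before April (Jan-Mar): 90; April 1 index = (5 + 90) mod 7 = 4 -> Friday
First Saturday is April 2
Saturdays: 2, 9, 16, 23, 30

5 Saturdays


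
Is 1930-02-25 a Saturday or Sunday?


Anchor: Jan 1, 1930. With p = 1930 - 1 = 1929: (p + p//4 - p//100 + p//400) mod 7 = (1929 + 482 - 19 + 4) mod 7 = 2396 mod 7 = 2 -> Wednesday (Mon=0 ... Sun=6)
Day of year: 56; offset = 55
Weekday index = (2 + 55) mod 7 = 1 -> Tuesday
Weekend days: Saturday, Sunday

No


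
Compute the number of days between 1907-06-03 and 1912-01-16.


From 1907-06-03 to 1912-01-16
1907-06-03: days before June = 31 + 28 + 31 + 30 + 31 = 151 (1907 is not a leap year); day of year = 151 + 3 = 154
1912-01-16: day of year = 16
Rest of 1907: 365 - 154 = 211
Full years 1908 (366), 1909 (365), 1910 (365), 1911 (365): 1461
Total = 211 + 1461 + 16 = 1688

1688 days


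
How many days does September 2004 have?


September 2004

30 days


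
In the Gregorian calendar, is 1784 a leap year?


Gregorian leap year rule: divisible by 4, but not by 100, unless also by 400.
1784 is divisible by 4 but not 100 -> leap year

Yes


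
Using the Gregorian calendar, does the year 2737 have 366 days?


Gregorian leap year rule: divisible by 4, but not by 100, unless also by 400.
2737 is not divisible by 4 -> not a leap year

No


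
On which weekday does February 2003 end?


February 2003 has 28 days
Anchor: Jan 1, 2003. With p = 2003 - 1 = 2002: (p + p//4 - p//100 + p//400) mod 7 = (2002 + 500 - 20 + 5) mod 7 = 2487 mod 7 = 2 -> Wednesday (Mon=0 ... Sun=6)
Days before February (Jan): 31; February 1 index = (2 + 31) mod 7 = 5 -> Saturday
Last day offset: 28 - 1 = 27 days
Weekday index = (5 + 27) mod 7 = 4

Friday, February 28


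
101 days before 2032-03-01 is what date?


Start: 2032-03-01, subtract 101 days
Back 1 day from March 1 reaches February 29, 2032 -> 100 left
February 2032 has 29 days -> back to January 31, 2032 -> 71 left
January 2032 has 31 days -> back to December 31, 2031 -> 40 left
December 2031 has 31 days -> back to November 30, 2031 -> 9 left
November 2031: 30 - 9 = 21 -> lands on November 21

Result: 2031-11-21


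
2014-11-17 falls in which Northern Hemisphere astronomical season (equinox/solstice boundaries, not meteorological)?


Date: November 17
Astronomical Autumn (approx.; exact equinox/solstice day varies by year): September 22 to December 20
November 17 falls within the Autumn window

Autumn


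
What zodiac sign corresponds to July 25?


Date: July 25
Conventional tropical zodiac dates: Leo from July 23 onward; Virgo starts August 23
July 25 falls within the Leo range

Leo


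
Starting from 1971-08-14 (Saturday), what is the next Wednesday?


Current: Saturday
Target: Wednesday
Days ahead: 4

Next Wednesday: 1971-08-18


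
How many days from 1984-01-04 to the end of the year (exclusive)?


Day of year: 4 of 366
Remaining = 366 - 4

362 days


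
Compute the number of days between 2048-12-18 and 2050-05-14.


From 2048-12-18 to 2050-05-14
2048-12-18: days before December = 31 + 29 + 31 + 30 + 31 + 30 + 31 + 31 + 30 + 31 + 30 = 335 (2048 is a leap year); day of year = 335 + 18 = 353
2050-05-14: days before May = 31 + 28 + 31 + 30 = 120 (2050 is not a leap year); day of year = 120 + 14 = 134
Rest of 2048: 366 - 353 = 13
Full years 2049 (365): 365
Total = 13 + 365 + 134 = 512

512 days


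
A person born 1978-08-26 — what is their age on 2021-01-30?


Birth: 1978-08-26
Reference: 2021-01-30
Year difference: 2021 - 1978 = 43
Birthday not yet reached in 2021, subtract 1

42 years old


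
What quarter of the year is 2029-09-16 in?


Month: September (month 9)
Q1: Jan-Mar, Q2: Apr-Jun, Q3: Jul-Sep, Q4: Oct-Dec

Q3


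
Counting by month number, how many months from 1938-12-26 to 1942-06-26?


From December 1938 to June 1942
4 years * 12 = 48 months, minus 6 months = 42

42 months


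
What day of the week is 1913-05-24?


Date: May 24, 1913
Anchor: Jan 1, 1913. With p = 1913 - 1 = 1912: (p + p//4 - p//100 + p//400) mod 7 = (1912 + 478 - 19 + 4) mod 7 = 2375 mod 7 = 2 -> Wednesday (Mon=0 ... Sun=6)
Days before May (Jan-Apr): 120; offset = 120 + 24 - 1 = 143
Weekday index = (2 + 143) mod 7 = 5

Day of the week: Saturday


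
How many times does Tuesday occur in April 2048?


April 2048 has 30 days
Anchor: Jan 1, 2048. With p = 2048 - 1 = 2047: (p + p//4 - p//100 + p//400) mod 7 = (2047 + 511 - 20 + 5) mod 7 = 2543 mod 7 = 2 -> Wednesday (Mon=0 ... Sun=6)
Days before April (Jan-Mar): 91; April 1 index = (2 + 91) mod 7 = 2 -> Wednesday
First Tuesday is April 7
Tuesdays: 7, 14, 21, 28

4 Tuesdays


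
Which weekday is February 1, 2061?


Target: February 1, 2061
Anchor: Jan 1, 2061. With p = 2061 - 1 = 2060: (p + p//4 - p//100 + p//400) mod 7 = (2060 + 515 - 20 + 5) mod 7 = 2560 mod 7 = 5 -> Saturday (Mon=0 ... Sun=6)
Days before February (Jan): 31 days
Weekday index = (5 + 31) mod 7 = 1

Tuesday


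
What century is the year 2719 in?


Century = (year - 1) // 100 + 1
= (2719 - 1) // 100 + 1
= 2718 // 100 + 1
= 27 + 1

28th century


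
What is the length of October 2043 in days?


October 2043

31 days


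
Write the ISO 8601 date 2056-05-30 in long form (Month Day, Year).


ISO 2056-05-30 parses as year=2056, month=05, day=30
Month 5 -> May

May 30, 2056


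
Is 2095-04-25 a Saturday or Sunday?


Anchor: Jan 1, 2095. With p = 2095 - 1 = 2094: (p + p//4 - p//100 + p//400) mod 7 = (2094 + 523 - 20 + 5) mod 7 = 2602 mod 7 = 5 -> Saturday (Mon=0 ... Sun=6)
Day of year: 115; offset = 114
Weekday index = (5 + 114) mod 7 = 0 -> Monday
Weekend days: Saturday, Sunday

No


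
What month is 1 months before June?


June is month 6
6 - 1 = 5

May


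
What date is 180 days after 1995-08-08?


Start: 1995-08-08, add 180 days
August 1995 has 31 days: 31 - 8 = 23 days to August 31 -> 157 left
September 1995 has 30 days -> 127 left
October 1995 has 31 days -> 96 left
November 1995 has 30 days -> 66 left
December 1995 has 31 days -> 35 left
January 1996 has 31 days -> 4 left
February 1996: 4 <= 29 -> lands on February 4

Result: 1996-02-04


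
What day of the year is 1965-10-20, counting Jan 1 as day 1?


Date: October 20, 1965
Days in months 1 through 9: 273
Plus 20 days in October

Day of year: 293


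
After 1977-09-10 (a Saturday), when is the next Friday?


Current: Saturday
Target: Friday
Days ahead: 6

Next Friday: 1977-09-16


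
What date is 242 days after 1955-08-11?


Start: 1955-08-11, add 242 days
August 1955 has 31 days: 31 - 11 = 20 days to August 31 -> 222 left
September 1955 has 30 days -> 192 left
October 1955 has 31 days -> 161 left
November 1955 has 30 days -> 131 left
December 1955 has 31 days -> 100 left
January 1956 has 31 days -> 69 left
February 1956 has 29 days -> 40 left
March 1956 has 31 days -> 9 left
April 1956: 9 <= 30 -> lands on April 9

Result: 1956-04-09


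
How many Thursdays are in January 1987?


January 1987 has 31 days
Anchor: Jan 1, 1987. With p = 1987 - 1 = 1986: (p + p//4 - p//100 + p//400) mod 7 = (1986 + 496 - 19 + 4) mod 7 = 2467 mod 7 = 3 -> Thursday (Mon=0 ... Sun=6)
January 1 is the anchor itself -> Thursday
First Thursday is January 1
Thursdays: 1, 8, 15, 22, 29

5 Thursdays


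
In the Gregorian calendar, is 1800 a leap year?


Gregorian leap year rule: divisible by 4, but not by 100, unless also by 400.
1800 is divisible by 100 but not 400 -> not a leap year

No


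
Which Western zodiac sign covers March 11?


Date: March 11
Conventional tropical zodiac dates: Pisces from February 19 onward; Aries starts March 21
March 11 falls within the Pisces range

Pisces


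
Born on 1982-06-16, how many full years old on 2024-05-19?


Birth: 1982-06-16
Reference: 2024-05-19
Year difference: 2024 - 1982 = 42
Birthday not yet reached in 2024, subtract 1

41 years old


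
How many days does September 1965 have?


September 1965

30 days


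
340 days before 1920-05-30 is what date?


Start: 1920-05-30, subtract 340 days
Back 30 days from May 30 reaches April 30, 1920 -> 310 left
April 1920 has 30 days -> back to March 31, 1920 -> 280 left
March 1920 has 31 days -> back to February 29, 1920 -> 249 left
February 1920 has 29 days -> back to January 31, 1920 -> 220 left
January 1920 has 31 days -> back to December 31, 1919 -> 189 left
December 1919 has 31 days -> back to November 30, 1919 -> 158 left
November 1919 has 30 days -> back to October 31, 1919 -> 128 left
October 1919 has 31 days -> back to September 30, 1919 -> 97 left
September 1919 has 30 days -> back to August 31, 1919 -> 67 left
August 1919 has 31 days -> back to July 31, 1919 -> 36 left
July 1919 has 31 days -> back to June 30, 1919 -> 5 left
June 1919: 30 - 5 = 25 -> lands on June 25

Result: 1919-06-25


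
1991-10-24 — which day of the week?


Date: October 24, 1991
Anchor: Jan 1, 1991. With p = 1991 - 1 = 1990: (p + p//4 - p//100 + p//400) mod 7 = (1990 + 497 - 19 + 4) mod 7 = 2472 mod 7 = 1 -> Tuesday (Mon=0 ... Sun=6)
Days before October (Jan-Sep): 273; offset = 273 + 24 - 1 = 296
Weekday index = (1 + 296) mod 7 = 3

Day of the week: Thursday


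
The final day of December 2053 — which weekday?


December 2053 has 31 days
Anchor: Jan 1, 2053. With p = 2053 - 1 = 2052: (p + p//4 - p//100 + p//400) mod 7 = (2052 + 513 - 20 + 5) mod 7 = 2550 mod 7 = 2 -> Wednesday (Mon=0 ... Sun=6)
Days before December (Jan-Nov): 334; December 1 index = (2 + 334) mod 7 = 0 -> Monday
Last day offset: 31 - 1 = 30 days
Weekday index = (0 + 30) mod 7 = 2

Wednesday, December 31


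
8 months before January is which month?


January is month 1
1 - 8 = -7; wrap: -7 + 12 = 5

May


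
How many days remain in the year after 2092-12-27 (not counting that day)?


Day of year: 362 of 366
Remaining = 366 - 362

4 days


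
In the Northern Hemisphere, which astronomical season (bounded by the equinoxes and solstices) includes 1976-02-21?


Date: February 21
Astronomical Winter (approx.; exact equinox/solstice day varies by year): December 21 to March 19
February 21 falls within the Winter window

Winter


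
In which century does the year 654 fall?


Century = (year - 1) // 100 + 1
= (654 - 1) // 100 + 1
= 653 // 100 + 1
= 6 + 1

7th century


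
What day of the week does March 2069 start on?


Target: March 1, 2069
Anchor: Jan 1, 2069. With p = 2069 - 1 = 2068: (p + p//4 - p//100 + p//400) mod 7 = (2068 + 517 - 20 + 5) mod 7 = 2570 mod 7 = 1 -> Tuesday (Mon=0 ... Sun=6)
Days before March (Jan-Feb): 59 days
Weekday index = (1 + 59) mod 7 = 4

Friday


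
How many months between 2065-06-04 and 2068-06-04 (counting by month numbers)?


From June 2065 to June 2068
3 years * 12 = 36 months = 36

36 months


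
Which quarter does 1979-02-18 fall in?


Month: February (month 2)
Q1: Jan-Mar, Q2: Apr-Jun, Q3: Jul-Sep, Q4: Oct-Dec

Q1


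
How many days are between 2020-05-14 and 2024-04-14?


From 2020-05-14 to 2024-04-14
2020-05-14: days before May = 31 + 29 + 31 + 30 = 121 (2020 is a leap year); day of year = 121 + 14 = 135
2024-04-14: days before April = 31 + 29 + 31 = 91 (2024 is a leap year); day of year = 91 + 14 = 105
Rest of 2020: 366 - 135 = 231
Full years 2021 (365), 2022 (365), 2023 (365): 1095
Total = 231 + 1095 + 105 = 1431

1431 days


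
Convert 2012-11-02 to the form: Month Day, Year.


ISO 2012-11-02 parses as year=2012, month=11, day=02
Month 11 -> November

November 2, 2012


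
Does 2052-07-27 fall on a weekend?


Anchor: Jan 1, 2052. With p = 2052 - 1 = 2051: (p + p//4 - p//100 + p//400) mod 7 = (2051 + 512 - 20 + 5) mod 7 = 2548 mod 7 = 0 -> Monday (Mon=0 ... Sun=6)
Day of year: 209; offset = 208
Weekday index = (0 + 208) mod 7 = 5 -> Saturday
Weekend days: Saturday, Sunday

Yes


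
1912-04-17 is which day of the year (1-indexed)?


Date: April 17, 1912
Days in months 1 through 3: 91
Plus 17 days in April

Day of year: 108


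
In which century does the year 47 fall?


Century = (year - 1) // 100 + 1
= (47 - 1) // 100 + 1
= 46 // 100 + 1
= 0 + 1

1st century


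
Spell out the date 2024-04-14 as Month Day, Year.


ISO 2024-04-14 parses as year=2024, month=04, day=14
Month 4 -> April

April 14, 2024


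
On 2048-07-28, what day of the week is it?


Date: July 28, 2048
Anchor: Jan 1, 2048. With p = 2048 - 1 = 2047: (p + p//4 - p//100 + p//400) mod 7 = (2047 + 511 - 20 + 5) mod 7 = 2543 mod 7 = 2 -> Wednesday (Mon=0 ... Sun=6)
Days before July (Jan-Jun): 182; offset = 182 + 28 - 1 = 209
Weekday index = (2 + 209) mod 7 = 1

Day of the week: Tuesday


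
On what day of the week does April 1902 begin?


Target: April 1, 1902
Anchor: Jan 1, 1902. With p = 1902 - 1 = 1901: (p + p//4 - p//100 + p//400) mod 7 = (1901 + 475 - 19 + 4) mod 7 = 2361 mod 7 = 2 -> Wednesday (Mon=0 ... Sun=6)
Days before April (Jan-Mar): 90 days
Weekday index = (2 + 90) mod 7 = 1

Tuesday


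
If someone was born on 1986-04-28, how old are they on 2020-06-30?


Birth: 1986-04-28
Reference: 2020-06-30
Year difference: 2020 - 1986 = 34

34 years old


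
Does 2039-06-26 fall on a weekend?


Anchor: Jan 1, 2039. With p = 2039 - 1 = 2038: (p + p//4 - p//100 + p//400) mod 7 = (2038 + 509 - 20 + 5) mod 7 = 2532 mod 7 = 5 -> Saturday (Mon=0 ... Sun=6)
Day of year: 177; offset = 176
Weekday index = (5 + 176) mod 7 = 6 -> Sunday
Weekend days: Saturday, Sunday

Yes


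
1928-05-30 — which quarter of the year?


Month: May (month 5)
Q1: Jan-Mar, Q2: Apr-Jun, Q3: Jul-Sep, Q4: Oct-Dec

Q2


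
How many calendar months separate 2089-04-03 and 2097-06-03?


From April 2089 to June 2097
8 years * 12 = 96 months, plus 2 months = 98

98 months


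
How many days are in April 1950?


April 1950

30 days


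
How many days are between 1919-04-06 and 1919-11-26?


From 1919-04-06 to 1919-11-26
1919-04-06: days before April = 31 + 28 + 31 = 90 (1919 is not a leap year); day of year = 90 + 6 = 96
1919-11-26: days before November = 31 + 28 + 31 + 30 + 31 + 30 + 31 + 31 + 30 + 31 = 304 (1919 is not a leap year); day of year = 304 + 26 = 330
Same year: 330 - 96 = 234

234 days


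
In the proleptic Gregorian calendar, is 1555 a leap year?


Gregorian leap year rule: divisible by 4, but not by 100, unless also by 400.
1555 is not divisible by 4 -> not a leap year

No


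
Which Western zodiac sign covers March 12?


Date: March 12
Conventional tropical zodiac dates: Pisces from February 19 onward; Aries starts March 21
March 12 falls within the Pisces range

Pisces


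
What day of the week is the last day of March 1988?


March 1988 has 31 days
Anchor: Jan 1, 1988. With p = 1988 - 1 = 1987: (p + p//4 - p//100 + p//400) mod 7 = (1987 + 496 - 19 + 4) mod 7 = 2468 mod 7 = 4 -> Friday (Mon=0 ... Sun=6)
Days before March (Jan-Feb): 60; March 1 index = (4 + 60) mod 7 = 1 -> Tuesday
Last day offset: 31 - 1 = 30 days
Weekday index = (1 + 30) mod 7 = 3

Thursday, March 31


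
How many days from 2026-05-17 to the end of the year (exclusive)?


Day of year: 137 of 365
Remaining = 365 - 137

228 days


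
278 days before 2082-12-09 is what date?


Start: 2082-12-09, subtract 278 days
Back 9 days from December 9 reaches November 30, 2082 -> 269 left
November 2082 has 30 days -> back to October 31, 2082 -> 239 left
October 2082 has 31 days -> back to September 30, 2082 -> 208 left
September 2082 has 30 days -> back to August 31, 2082 -> 178 left
August 2082 has 31 days -> back to July 31, 2082 -> 147 left
July 2082 has 31 days -> back to June 30, 2082 -> 116 left
June 2082 has 30 days -> back to May 31, 2082 -> 86 left
May 2082 has 31 days -> back to April 30, 2082 -> 55 left
April 2082 has 30 days -> back to March 31, 2082 -> 25 left
March 2082: 31 - 25 = 6 -> lands on March 6

Result: 2082-03-06


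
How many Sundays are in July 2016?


July 2016 has 31 days
Anchor: Jan 1, 2016. With p = 2016 - 1 = 2015: (p + p//4 - p//100 + p//400) mod 7 = (2015 + 503 - 20 + 5) mod 7 = 2503 mod 7 = 4 -> Friday (Mon=0 ... Sun=6)
Days before July (Jan-Jun): 182; July 1 index = (4 + 182) mod 7 = 4 -> Friday
First Sunday is July 3
Sundays: 3, 10, 17, 24, 31

5 Sundays


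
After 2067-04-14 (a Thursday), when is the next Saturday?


Current: Thursday
Target: Saturday
Days ahead: 2

Next Saturday: 2067-04-16


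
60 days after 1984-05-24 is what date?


Start: 1984-05-24, add 60 days
May 1984 has 31 days: 31 - 24 = 7 days to May 31 -> 53 left
June 1984 has 30 days -> 23 left
July 1984: 23 <= 31 -> lands on July 23

Result: 1984-07-23


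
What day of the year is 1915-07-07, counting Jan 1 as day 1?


Date: July 7, 1915
Days in months 1 through 6: 181
Plus 7 days in July

Day of year: 188


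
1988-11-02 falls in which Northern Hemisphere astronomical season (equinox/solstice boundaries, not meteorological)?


Date: November 2
Astronomical Autumn (approx.; exact equinox/solstice day varies by year): September 22 to December 20
November 2 falls within the Autumn window

Autumn


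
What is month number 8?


Month 8 of 12

August


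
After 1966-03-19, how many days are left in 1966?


Day of year: 78 of 365
Remaining = 365 - 78

287 days


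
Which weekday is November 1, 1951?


Target: November 1, 1951
Anchor: Jan 1, 1951. With p = 1951 - 1 = 1950: (p + p//4 - p//100 + p//400) mod 7 = (1950 + 487 - 19 + 4) mod 7 = 2422 mod 7 = 0 -> Monday (Mon=0 ... Sun=6)
Days before November (Jan-Oct): 304 days
Weekday index = (0 + 304) mod 7 = 3

Thursday


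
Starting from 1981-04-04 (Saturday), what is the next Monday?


Current: Saturday
Target: Monday
Days ahead: 2

Next Monday: 1981-04-06


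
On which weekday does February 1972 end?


February 1972 has 29 days
Anchor: Jan 1, 1972. With p = 1972 - 1 = 1971: (p + p//4 - p//100 + p//400) mod 7 = (1971 + 492 - 19 + 4) mod 7 = 2448 mod 7 = 5 -> Saturday (Mon=0 ... Sun=6)
Days before February (Jan): 31; February 1 index = (5 + 31) mod 7 = 1 -> Tuesday
Last day offset: 29 - 1 = 28 days
Weekday index = (1 + 28) mod 7 = 1

Tuesday, February 29


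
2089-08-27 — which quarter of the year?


Month: August (month 8)
Q1: Jan-Mar, Q2: Apr-Jun, Q3: Jul-Sep, Q4: Oct-Dec

Q3


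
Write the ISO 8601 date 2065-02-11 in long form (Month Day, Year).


ISO 2065-02-11 parses as year=2065, month=02, day=11
Month 2 -> February

February 11, 2065


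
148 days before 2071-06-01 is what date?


Start: 2071-06-01, subtract 148 days
Back 1 day from June 1 reaches May 31, 2071 -> 147 left
May 2071 has 31 days -> back to April 30, 2071 -> 116 left
April 2071 has 30 days -> back to March 31, 2071 -> 86 left
March 2071 has 31 days -> back to February 28, 2071 -> 55 left
February 2071 has 28 days -> back to January 31, 2071 -> 27 left
January 2071: 31 - 27 = 4 -> lands on January 4

Result: 2071-01-04


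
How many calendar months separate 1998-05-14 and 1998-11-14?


From May 1998 to November 1998
0 years * 12 = 0 months, plus 6 months = 6

6 months


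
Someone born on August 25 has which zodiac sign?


Date: August 25
Conventional tropical zodiac dates: Virgo from August 23 onward; Libra starts September 23
August 25 falls within the Virgo range

Virgo


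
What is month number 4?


Month 4 of 12

April


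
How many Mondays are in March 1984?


March 1984 has 31 days
Anchor: Jan 1, 1984. With p = 1984 - 1 = 1983: (p + p//4 - p//100 + p//400) mod 7 = (1983 + 495 - 19 + 4) mod 7 = 2463 mod 7 = 6 -> Sunday (Mon=0 ... Sun=6)
Days before March (Jan-Feb): 60; March 1 index = (6 + 60) mod 7 = 3 -> Thursday
First Monday is March 5
Mondays: 5, 12, 19, 26

4 Mondays


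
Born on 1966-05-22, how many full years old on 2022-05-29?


Birth: 1966-05-22
Reference: 2022-05-29
Year difference: 2022 - 1966 = 56

56 years old


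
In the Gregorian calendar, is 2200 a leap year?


Gregorian leap year rule: divisible by 4, but not by 100, unless also by 400.
2200 is divisible by 100 but not 400 -> not a leap year

No


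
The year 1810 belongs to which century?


Century = (year - 1) // 100 + 1
= (1810 - 1) // 100 + 1
= 1809 // 100 + 1
= 18 + 1

19th century


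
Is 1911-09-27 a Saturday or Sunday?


Anchor: Jan 1, 1911. With p = 1911 - 1 = 1910: (p + p//4 - p//100 + p//400) mod 7 = (1910 + 477 - 19 + 4) mod 7 = 2372 mod 7 = 6 -> Sunday (Mon=0 ... Sun=6)
Day of year: 270; offset = 269
Weekday index = (6 + 269) mod 7 = 2 -> Wednesday
Weekend days: Saturday, Sunday

No


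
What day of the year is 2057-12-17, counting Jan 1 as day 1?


Date: December 17, 2057
Days in months 1 through 11: 334
Plus 17 days in December

Day of year: 351


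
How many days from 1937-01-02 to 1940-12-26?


From 1937-01-02 to 1940-12-26
1937-01-02: day of year = 2
1940-12-26: days before December = 31 + 29 + 31 + 30 + 31 + 30 + 31 + 31 + 30 + 31 + 30 = 335 (1940 is a leap year); day of year = 335 + 26 = 361
Rest of 1937: 365 - 2 = 363
Full years 1938 (365), 1939 (365): 730
Total = 363 + 730 + 361 = 1454

1454 days


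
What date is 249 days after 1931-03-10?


Start: 1931-03-10, add 249 days
March 1931 has 31 days: 31 - 10 = 21 days to March 31 -> 228 left
April 1931 has 30 days -> 198 left
May 1931 has 31 days -> 167 left
June 1931 has 30 days -> 137 left
July 1931 has 31 days -> 106 left
August 1931 has 31 days -> 75 left
September 1931 has 30 days -> 45 left
October 1931 has 31 days -> 14 left
November 1931: 14 <= 30 -> lands on November 14

Result: 1931-11-14


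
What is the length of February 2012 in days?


February 2012 (leap year: yes)

29 days


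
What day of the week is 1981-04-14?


Date: April 14, 1981
Anchor: Jan 1, 1981. With p = 1981 - 1 = 1980: (p + p//4 - p//100 + p//400) mod 7 = (1980 + 495 - 19 + 4) mod 7 = 2460 mod 7 = 3 -> Thursday (Mon=0 ... Sun=6)
Days before April (Jan-Mar): 90; offset = 90 + 14 - 1 = 103
Weekday index = (3 + 103) mod 7 = 1

Day of the week: Tuesday


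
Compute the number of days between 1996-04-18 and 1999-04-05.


From 1996-04-18 to 1999-04-05
1996-04-18: days before April = 31 + 29 + 31 = 91 (1996 is a leap year); day of year = 91 + 18 = 109
1999-04-05: days before April = 31 + 28 + 31 = 90 (1999 is not a leap year); day of year = 90 + 5 = 95
Rest of 1996: 366 - 109 = 257
Full years 1997 (365), 1998 (365): 730
Total = 257 + 730 + 95 = 1082

1082 days


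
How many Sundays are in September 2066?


September 2066 has 30 days
Anchor: Jan 1, 2066. With p = 2066 - 1 = 2065: (p + p//4 - p//100 + p//400) mod 7 = (2065 + 516 - 20 + 5) mod 7 = 2566 mod 7 = 4 -> Friday (Mon=0 ... Sun=6)
Days before September (Jan-Aug): 243; September 1 index = (4 + 243) mod 7 = 2 -> Wednesday
First Sunday is September 5
Sundays: 5, 12, 19, 26

4 Sundays


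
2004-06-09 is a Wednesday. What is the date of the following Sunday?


Current: Wednesday
Target: Sunday
Days ahead: 4

Next Sunday: 2004-06-13


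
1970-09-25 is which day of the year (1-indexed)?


Date: September 25, 1970
Days in months 1 through 8: 243
Plus 25 days in September

Day of year: 268


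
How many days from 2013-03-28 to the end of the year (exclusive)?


Day of year: 87 of 365
Remaining = 365 - 87

278 days


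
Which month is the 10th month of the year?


Month 10 of 12

October


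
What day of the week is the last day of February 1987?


February 1987 has 28 days
Anchor: Jan 1, 1987. With p = 1987 - 1 = 1986: (p + p//4 - p//100 + p//400) mod 7 = (1986 + 496 - 19 + 4) mod 7 = 2467 mod 7 = 3 -> Thursday (Mon=0 ... Sun=6)
Days before February (Jan): 31; February 1 index = (3 + 31) mod 7 = 6 -> Sunday
Last day offset: 28 - 1 = 27 days
Weekday index = (6 + 27) mod 7 = 5

Saturday, February 28


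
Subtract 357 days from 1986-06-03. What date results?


Start: 1986-06-03, subtract 357 days
Back 3 days from June 3 reaches May 31, 1986 -> 354 left
May 1986 has 31 days -> back to April 30, 1986 -> 323 left
April 1986 has 30 days -> back to March 31, 1986 -> 293 left
March 1986 has 31 days -> back to February 28, 1986 -> 262 left
February 1986 has 28 days -> back to January 31, 1986 -> 234 left
January 1986 has 31 days -> back to December 31, 1985 -> 203 left
December 1985 has 31 days -> back to November 30, 1985 -> 172 left
November 1985 has 30 days -> back to October 31, 1985 -> 142 left
October 1985 has 31 days -> back to September 30, 1985 -> 111 left
September 1985 has 30 days -> back to August 31, 1985 -> 81 left
August 1985 has 31 days -> back to July 31, 1985 -> 50 left
July 1985 has 31 days -> back to June 30, 1985 -> 19 left
June 1985: 30 - 19 = 11 -> lands on June 11

Result: 1985-06-11


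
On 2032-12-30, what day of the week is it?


Date: December 30, 2032
Anchor: Jan 1, 2032. With p = 2032 - 1 = 2031: (p + p//4 - p//100 + p//400) mod 7 = (2031 + 507 - 20 + 5) mod 7 = 2523 mod 7 = 3 -> Thursday (Mon=0 ... Sun=6)
Days before December (Jan-Nov): 335; offset = 335 + 30 - 1 = 364
Weekday index = (3 + 364) mod 7 = 3

Day of the week: Thursday


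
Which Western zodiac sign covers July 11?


Date: July 11
Conventional tropical zodiac dates: Cancer from June 21 onward; Leo starts July 23
July 11 falls within the Cancer range

Cancer


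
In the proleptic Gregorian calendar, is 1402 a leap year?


Gregorian leap year rule: divisible by 4, but not by 100, unless also by 400.
1402 is not divisible by 4 -> not a leap year

No


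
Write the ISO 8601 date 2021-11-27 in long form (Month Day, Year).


ISO 2021-11-27 parses as year=2021, month=11, day=27
Month 11 -> November

November 27, 2021


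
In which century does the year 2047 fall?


Century = (year - 1) // 100 + 1
= (2047 - 1) // 100 + 1
= 2046 // 100 + 1
= 20 + 1

21st century


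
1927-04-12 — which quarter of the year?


Month: April (month 4)
Q1: Jan-Mar, Q2: Apr-Jun, Q3: Jul-Sep, Q4: Oct-Dec

Q2


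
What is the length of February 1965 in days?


February 1965 (leap year: no)

28 days


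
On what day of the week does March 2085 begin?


Target: March 1, 2085
Anchor: Jan 1, 2085. With p = 2085 - 1 = 2084: (p + p//4 - p//100 + p//400) mod 7 = (2084 + 521 - 20 + 5) mod 7 = 2590 mod 7 = 0 -> Monday (Mon=0 ... Sun=6)
Days before March (Jan-Feb): 59 days
Weekday index = (0 + 59) mod 7 = 3

Thursday


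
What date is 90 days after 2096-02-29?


Start: 2096-02-29, add 90 days
February 29 is the last day of February 2096 -> 90 left
March 2096 has 31 days -> 59 left
April 2096 has 30 days -> 29 left
May 2096: 29 <= 31 -> lands on May 29

Result: 2096-05-29


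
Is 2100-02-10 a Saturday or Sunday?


Anchor: Jan 1, 2100. With p = 2100 - 1 = 2099: (p + p//4 - p//100 + p//400) mod 7 = (2099 + 524 - 20 + 5) mod 7 = 2608 mod 7 = 4 -> Friday (Mon=0 ... Sun=6)
Day of year: 41; offset = 40
Weekday index = (4 + 40) mod 7 = 2 -> Wednesday
Weekend days: Saturday, Sunday

No


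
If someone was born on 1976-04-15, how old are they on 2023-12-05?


Birth: 1976-04-15
Reference: 2023-12-05
Year difference: 2023 - 1976 = 47

47 years old


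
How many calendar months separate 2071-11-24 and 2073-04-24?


From November 2071 to April 2073
2 years * 12 = 24 months, minus 7 months = 17

17 months


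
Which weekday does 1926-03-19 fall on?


Date: March 19, 1926
Anchor: Jan 1, 1926. With p = 1926 - 1 = 1925: (p + p//4 - p//100 + p//400) mod 7 = (1925 + 481 - 19 + 4) mod 7 = 2391 mod 7 = 4 -> Friday (Mon=0 ... Sun=6)
Days before March (Jan-Feb): 59; offset = 59 + 19 - 1 = 77
Weekday index = (4 + 77) mod 7 = 4

Day of the week: Friday
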